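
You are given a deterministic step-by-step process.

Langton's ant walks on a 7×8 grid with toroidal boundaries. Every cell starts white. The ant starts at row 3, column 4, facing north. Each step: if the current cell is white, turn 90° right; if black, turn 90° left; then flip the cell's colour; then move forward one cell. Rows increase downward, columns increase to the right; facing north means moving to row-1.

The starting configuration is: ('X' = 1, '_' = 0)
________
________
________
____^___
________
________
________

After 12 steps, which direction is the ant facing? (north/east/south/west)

north

k=0  ________
________
________
____^___
________
________
________
k=1  ________
________
________
____X>__
________
________
________
k=2  ________
________
________
____XX__
_____v__
________
________
k=3  ________
________
________
____XX__
____<X__
________
________
k=4  ________
________
________
____^X__
____XX__
________
________
k=5  ________
________
________
___<_X__
____XX__
________
________
k=6  ________
________
___^____
___X_X__
____XX__
________
________
k=7  ________
________
___X>___
___X_X__
____XX__
________
________
k=8  ________
________
___XX___
___XvX__
____XX__
________
________
k=9  ________
________
___XX___
___<XX__
____XX__
________
________
k=10  ________
________
___XX___
____XX__
___vXX__
________
________
k=11  ________
________
___XX___
____XX__
__<XXX__
________
________
k=12  ________
________
___XX___
__^_XX__
__XXXX__
________
________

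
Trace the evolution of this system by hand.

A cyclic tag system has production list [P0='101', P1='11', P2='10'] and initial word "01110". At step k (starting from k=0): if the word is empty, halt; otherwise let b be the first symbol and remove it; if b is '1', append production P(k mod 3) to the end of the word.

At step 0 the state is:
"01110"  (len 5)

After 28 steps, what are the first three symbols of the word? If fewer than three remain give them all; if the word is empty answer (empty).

011

[0] "01110"  (len 5)
[1] "1110"  (len 4)
[2] "11011"  (len 5)
[3] "101110"  (len 6)
[4] "01110101"  (len 8)
[5] "1110101"  (len 7)
[6] "11010110"  (len 8)
[7] "1010110101"  (len 10)
[8] "01011010111"  (len 11)
[9] "1011010111"  (len 10)
[10] "011010111101"  (len 12)
[11] "11010111101"  (len 11)
[12] "101011110110"  (len 12)
[13] "01011110110101"  (len 14)
[14] "1011110110101"  (len 13)
[15] "01111011010110"  (len 14)
[16] "1111011010110"  (len 13)
[17] "11101101011011"  (len 14)
[18] "110110101101110"  (len 15)
[19] "10110101101110101"  (len 17)
[20] "011010110111010111"  (len 18)
[21] "11010110111010111"  (len 17)
[22] "1010110111010111101"  (len 19)
[23] "01011011101011110111"  (len 20)
[24] "1011011101011110111"  (len 19)
[25] "011011101011110111101"  (len 21)
[26] "11011101011110111101"  (len 20)
[27] "101110101111011110110"  (len 21)
[28] "01110101111011110110101"  (len 23)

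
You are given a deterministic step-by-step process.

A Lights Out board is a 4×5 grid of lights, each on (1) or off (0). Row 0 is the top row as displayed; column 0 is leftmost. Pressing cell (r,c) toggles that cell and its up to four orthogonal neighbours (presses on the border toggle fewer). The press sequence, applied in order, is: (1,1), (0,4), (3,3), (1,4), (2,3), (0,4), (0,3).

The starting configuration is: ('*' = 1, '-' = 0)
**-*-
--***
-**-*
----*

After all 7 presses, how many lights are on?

6

k=0  **-*-
--***
-**-*
----*
k=1  *--*-
**-**
--*-*
----*
k=2  *---*
**-*-
--*-*
----*
k=3  *---*
**-*-
--***
--**-
k=4  *----
**--*
--**-
--**-
k=5  *----
**-**
----*
--*--
k=6  *--**
**-*-
----*
--*--
k=7  *-*--
**---
----*
--*--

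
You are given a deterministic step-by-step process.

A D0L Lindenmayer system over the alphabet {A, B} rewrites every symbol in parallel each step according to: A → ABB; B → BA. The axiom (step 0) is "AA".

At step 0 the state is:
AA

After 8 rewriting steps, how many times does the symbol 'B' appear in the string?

step 0: AA
step 1: ABBABB
step 2: ABBBABAABBBABA
step 3: ABBBABABAABBBAABBABBBABABAABBBAABB
step 4: ABBBABABAABBBAABBBAABBABBBABABAABBABBBABAABBBABABAABBBAABBBAABBABBBABABAABBABBBABA
step 5: ABBBABABAABBBAABBBAABBABBBABABAABBABBBABABAABBABBBABAABBBA…BAABBABBBABAABBBABABAABBBAABBBAABBABBBABAABBBABABAABBBAABB  (len 198)
step 6: ABBBABABAABBBAABBBAABBABBBABABAABBABBBABABAABBABBBABAABBBA…ABBBABABAABBBAABBABBBABABAABBBAABBBAABBABBBABABAABBABBBABA  (len 478)
step 7: ABBBABABAABBBAABBBAABBABBBABABAABBABBBABABAABBABBBABAABBBA…BAABBABBBABAABBBABABAABBBAABBBAABBABBBABAABBBABABAABBBAABB  (len 1154)
step 8: ABBBABABAABBBAABBBAABBABBBABABAABBABBBABABAABBABBBABAABBBA…ABBBABABAABBBAABBABBBABABAABBBAABBBAABBABBBABABAABBABBBABA  (len 2786)

1632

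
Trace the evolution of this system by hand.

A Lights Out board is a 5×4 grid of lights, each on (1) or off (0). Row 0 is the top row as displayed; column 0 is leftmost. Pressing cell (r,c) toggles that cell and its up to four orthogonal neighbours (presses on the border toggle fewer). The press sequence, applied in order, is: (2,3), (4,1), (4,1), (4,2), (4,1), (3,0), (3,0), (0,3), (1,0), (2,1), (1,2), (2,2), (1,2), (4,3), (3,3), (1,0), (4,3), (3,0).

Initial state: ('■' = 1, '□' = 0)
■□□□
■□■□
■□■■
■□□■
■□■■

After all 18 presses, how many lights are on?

[0] ■□□□
■□■□
■□■■
■□□■
■□■■
[1] ■□□□
■□■■
■□□□
■□□□
■□■■
[2] ■□□□
■□■■
■□□□
■■□□
□■□■
[3] ■□□□
■□■■
■□□□
■□□□
■□■■
[4] ■□□□
■□■■
■□□□
■□■□
■■□□
[5] ■□□□
■□■■
■□□□
■■■□
□□■□
[6] ■□□□
■□■■
□□□□
□□■□
■□■□
[7] ■□□□
■□■■
■□□□
■■■□
□□■□
[8] ■□■■
■□■□
■□□□
■■■□
□□■□
[9] □□■■
□■■□
□□□□
■■■□
□□■□
[10] □□■■
□□■□
■■■□
■□■□
□□■□
[11] □□□■
□■□■
■■□□
■□■□
□□■□
[12] □□□■
□■■■
■□■■
■□□□
□□■□
[13] □□■■
□□□□
■□□■
■□□□
□□■□
[14] □□■■
□□□□
■□□■
■□□■
□□□■
[15] □□■■
□□□□
■□□□
■□■□
□□□□
[16] ■□■■
■■□□
□□□□
■□■□
□□□□
[17] ■□■■
■■□□
□□□□
■□■■
□□■■
[18] ■□■■
■■□□
■□□□
□■■■
■□■■

12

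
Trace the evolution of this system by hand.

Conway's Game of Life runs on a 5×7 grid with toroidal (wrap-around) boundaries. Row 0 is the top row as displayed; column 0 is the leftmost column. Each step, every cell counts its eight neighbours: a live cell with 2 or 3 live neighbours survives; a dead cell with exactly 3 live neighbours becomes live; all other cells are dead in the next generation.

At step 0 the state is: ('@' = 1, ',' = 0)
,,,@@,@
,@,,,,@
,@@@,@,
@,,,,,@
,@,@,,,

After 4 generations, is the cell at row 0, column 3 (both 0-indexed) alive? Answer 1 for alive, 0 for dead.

0

t=0: ,,,@@,@
,@,,,,@
,@@@,@,
@,,,,,@
,@,@,,,
t=1: ,,,@@@,
,@,,,,@
,@@,,@,
@,,@@,@
,,@@@@@
t=2: @,,,,,,
@@,@,,@
,@@@@@,
@,,,,,,
@,@,,,,
t=3: ,,@,,,,
,,,@,@@
,,,@@@,
@,,,@,@
@,,,,,@
t=4: @,,,,@,
,,@@,@@
@,,@,,,
@,,@@,,
@@,,,@@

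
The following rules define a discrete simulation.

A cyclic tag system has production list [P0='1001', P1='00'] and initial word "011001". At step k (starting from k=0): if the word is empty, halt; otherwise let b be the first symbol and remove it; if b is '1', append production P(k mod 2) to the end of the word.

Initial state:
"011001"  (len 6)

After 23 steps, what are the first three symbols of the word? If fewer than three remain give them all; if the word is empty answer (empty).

k=0  "011001"  (len 6)
k=1  "11001"  (len 5)
k=2  "100100"  (len 6)
k=3  "001001001"  (len 9)
k=4  "01001001"  (len 8)
k=5  "1001001"  (len 7)
k=6  "00100100"  (len 8)
k=7  "0100100"  (len 7)
k=8  "100100"  (len 6)
k=9  "001001001"  (len 9)
k=10  "01001001"  (len 8)
k=11  "1001001"  (len 7)
k=12  "00100100"  (len 8)
k=13  "0100100"  (len 7)
k=14  "100100"  (len 6)
k=15  "001001001"  (len 9)
k=16  "01001001"  (len 8)
k=17  "1001001"  (len 7)
k=18  "00100100"  (len 8)
k=19  "0100100"  (len 7)
k=20  "100100"  (len 6)
k=21  "001001001"  (len 9)
k=22  "01001001"  (len 8)
k=23  "1001001"  (len 7)

100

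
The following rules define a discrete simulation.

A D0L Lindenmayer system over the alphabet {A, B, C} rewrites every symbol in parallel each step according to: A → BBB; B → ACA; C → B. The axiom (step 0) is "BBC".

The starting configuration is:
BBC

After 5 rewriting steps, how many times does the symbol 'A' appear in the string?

k=0  BBC
k=1  ACAACAB
k=2  BBBBBBBBBBBBBBACA
k=3  ACAACAACAACAACAACAACAACAACAACAACAACAACAACABBBBBBB
k=4  BBBBBBBBBBBBBBBBBBBBBBBBBBBBBBBBBBBBBBBBBBBBBBBBBBBBBBBBBBBBBBBBBBBBBBBBBBBBBBBBBBBBBBBBBBBBBBBBBBACAACAACAACAACAACAACA
k=5  ACAACAACAACAACAACAACAACAACAACAACAACAACAACAACAACAACAACAACAA…ACAACAACABBBBBBBBBBBBBBBBBBBBBBBBBBBBBBBBBBBBBBBBBBBBBBBBB  (len 343)

196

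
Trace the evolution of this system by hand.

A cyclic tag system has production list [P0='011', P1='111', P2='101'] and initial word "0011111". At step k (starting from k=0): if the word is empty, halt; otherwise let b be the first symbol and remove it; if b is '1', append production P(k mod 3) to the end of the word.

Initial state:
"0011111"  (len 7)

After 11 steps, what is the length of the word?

17

0) "0011111"  (len 7)
1) "011111"  (len 6)
2) "11111"  (len 5)
3) "1111101"  (len 7)
4) "111101011"  (len 9)
5) "11101011111"  (len 11)
6) "1101011111101"  (len 13)
7) "101011111101011"  (len 15)
8) "01011111101011111"  (len 17)
9) "1011111101011111"  (len 16)
10) "011111101011111011"  (len 18)
11) "11111101011111011"  (len 17)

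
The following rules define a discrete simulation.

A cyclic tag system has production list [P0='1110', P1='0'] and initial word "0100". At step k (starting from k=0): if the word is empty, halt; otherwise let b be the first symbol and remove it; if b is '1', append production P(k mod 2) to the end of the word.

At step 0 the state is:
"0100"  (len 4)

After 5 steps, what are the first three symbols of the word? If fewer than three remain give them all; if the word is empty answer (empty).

(empty)

t=0: "0100"  (len 4)
t=1: "100"  (len 3)
t=2: "000"  (len 3)
t=3: "00"  (len 2)
t=4: "0"  (len 1)
t=5: (halted — word empty)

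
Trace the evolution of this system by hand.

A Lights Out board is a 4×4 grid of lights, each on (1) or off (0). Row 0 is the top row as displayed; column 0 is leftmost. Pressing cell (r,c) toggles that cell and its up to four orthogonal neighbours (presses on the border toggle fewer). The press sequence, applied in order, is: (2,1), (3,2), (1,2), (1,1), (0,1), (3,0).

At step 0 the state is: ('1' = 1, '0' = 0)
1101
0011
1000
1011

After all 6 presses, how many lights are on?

7

0) 1101
0011
1000
1011
1) 1101
0111
0110
1111
2) 1101
0111
0100
1000
3) 1111
0000
0110
1000
4) 1011
1110
0010
1000
5) 0101
1010
0010
1000
6) 0101
1010
1010
0100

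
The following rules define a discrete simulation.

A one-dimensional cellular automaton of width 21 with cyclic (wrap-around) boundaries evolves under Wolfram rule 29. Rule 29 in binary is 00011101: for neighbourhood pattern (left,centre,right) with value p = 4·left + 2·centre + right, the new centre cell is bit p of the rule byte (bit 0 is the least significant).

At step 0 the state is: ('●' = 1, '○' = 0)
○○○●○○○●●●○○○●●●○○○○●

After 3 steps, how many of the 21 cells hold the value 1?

t=0: ○○○●○○○●●●○○○●●●○○○○●
t=1: ●●○●●●○●○○●●○●○○●●●○●
t=2: ○○○●○○○●●○●○○●●○●○○○●
t=3: ●●○●●●○●○○●●○●○○●●●○●

13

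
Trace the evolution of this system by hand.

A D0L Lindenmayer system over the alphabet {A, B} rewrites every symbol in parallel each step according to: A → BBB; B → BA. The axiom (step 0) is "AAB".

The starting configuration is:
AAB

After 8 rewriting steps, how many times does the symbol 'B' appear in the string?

t=0: AAB
t=1: BBBBBBBA
t=2: BABABABABABABABBB
t=3: BABBBBABBBBABBBBABBBBABBBBABBBBABBBBABABA
t=4: BABBBBABABABABBBBABABABABBBBABABABABBBBABABABABBBBABABABABBBBABABABABBBBABABABABBBBABBBBABBB
t=5: BABBBBABABABABBBBABBBBABBBBABBBBABABABABBBBABBBBABBBBABBBB…ABBBBABABABABBBBABBBBABBBBABBBBABABABABBBBABABABABBBBABABA  (len 215)
t=6: BABBBBABABABABBBBABBBBABBBBABBBBABABABABBBBABABABABBBBABAB…BBABBBBABBBBABABABABBBBABBBBABBBBABBBBABABABABBBBABBBBABBB  (len 491)
t=7: BABBBBABABABABBBBABBBBABBBBABBBBABABABABBBBABABABABBBBABAB…ABBBBABABABABBBBABBBBABBBBABBBBABABABABBBBABABABABBBBABABA  (len 1136)
t=8: BABBBBABABABABBBBABBBBABBBBABBBBABABABABBBBABABABABBBBABAB…BBABBBBABBBBABABABABBBBABBBBABBBBABBBBABABABABBBBABBBBABBB  (len 2609)

1810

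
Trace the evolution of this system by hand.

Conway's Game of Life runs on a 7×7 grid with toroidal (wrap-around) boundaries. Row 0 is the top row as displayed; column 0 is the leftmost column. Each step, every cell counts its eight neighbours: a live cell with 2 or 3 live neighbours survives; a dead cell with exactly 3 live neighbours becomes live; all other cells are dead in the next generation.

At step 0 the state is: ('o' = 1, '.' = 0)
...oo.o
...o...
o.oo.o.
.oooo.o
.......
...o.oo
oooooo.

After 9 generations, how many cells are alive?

6

k=0  ...oo.o
...o...
o.oo.o.
.oooo.o
.......
...o.oo
oooooo.
k=1  oo....o
.....oo
o....oo
oo..ooo
o.....o
oo.o.oo
oo.....
k=2  .o...o.
.o.....
.o.....
.o..o..
..o....
..o..o.
.....o.
k=3  .......
ooo....
ooo....
.oo....
.ooo...
.......
....ooo
k=4  oo...oo
o.o....
...o...
.......
.o.o...
..oooo.
.....o.
k=5  oo...o.
o.o....
.......
..o....
...o...
..oo.o.
oooo...
k=6  ...o...
o.....o
.o.....
.......
...oo..
.......
o..o...
k=7  o.....o
o......
o......
.......
.......
...oo..
.......
k=8  o.....o
oo.....
.......
.......
.......
.......
.......
k=9  oo....o
oo....o
.......
.......
.......
.......
.......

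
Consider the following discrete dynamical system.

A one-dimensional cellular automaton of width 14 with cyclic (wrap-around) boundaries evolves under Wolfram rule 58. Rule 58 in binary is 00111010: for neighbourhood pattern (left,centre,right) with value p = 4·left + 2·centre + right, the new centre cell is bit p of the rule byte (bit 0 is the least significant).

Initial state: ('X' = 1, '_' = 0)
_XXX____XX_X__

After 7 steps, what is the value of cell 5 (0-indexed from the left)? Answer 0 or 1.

0

step 0: _XXX____XX_X__
step 1: XX__X__XX_X_X_
step 2: X_XX_XXX_X_X_X
step 3: _XX_XX__X_X_XX
step 4: XX_XX_XX_X_XX_
step 5: X_XX_XX_X_XX_X
step 6: _XX_XX_X_XX_XX
step 7: XX_XX_X_XX_XX_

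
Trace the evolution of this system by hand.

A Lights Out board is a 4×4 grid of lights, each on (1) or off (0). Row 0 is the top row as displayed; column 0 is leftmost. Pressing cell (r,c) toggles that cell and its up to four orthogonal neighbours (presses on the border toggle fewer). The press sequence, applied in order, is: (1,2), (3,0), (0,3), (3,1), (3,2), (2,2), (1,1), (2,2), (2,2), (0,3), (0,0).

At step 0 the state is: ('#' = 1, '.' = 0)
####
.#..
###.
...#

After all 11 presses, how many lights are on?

8

[0] ####
.#..
###.
...#
[1] ##.#
..##
##..
...#
[2] ##.#
..##
.#..
##.#
[3] ###.
..#.
.#..
##.#
[4] ###.
..#.
....
..##
[5] ###.
..#.
..#.
.#..
[6] ###.
....
.#.#
.##.
[7] #.#.
###.
...#
.##.
[8] #.#.
##..
.##.
.#..
[9] #.#.
###.
...#
.##.
[10] #..#
####
...#
.##.
[11] .#.#
.###
...#
.##.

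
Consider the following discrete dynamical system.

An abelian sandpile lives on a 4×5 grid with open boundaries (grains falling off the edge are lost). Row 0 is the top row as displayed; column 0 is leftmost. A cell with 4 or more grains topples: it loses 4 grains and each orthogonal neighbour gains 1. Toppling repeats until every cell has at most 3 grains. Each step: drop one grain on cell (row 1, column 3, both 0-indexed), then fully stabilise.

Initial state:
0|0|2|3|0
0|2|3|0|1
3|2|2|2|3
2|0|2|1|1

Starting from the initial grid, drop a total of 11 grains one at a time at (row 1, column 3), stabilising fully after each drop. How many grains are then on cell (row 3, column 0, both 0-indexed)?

step 0: 0|0|2|3|0
0|2|3|0|1
3|2|2|2|3
2|0|2|1|1
step 1: 0|0|2|3|0
0|2|3|1|1
3|2|2|2|3
2|0|2|1|1
step 2: 0|0|2|3|0
0|2|3|2|1
3|2|2|2|3
2|0|2|1|1
step 3: 0|0|2|3|0
0|2|3|3|1
3|2|2|2|3
2|0|2|1|1
step 4: 0|1|0|1|1
0|3|1|2|2
3|2|3|3|3
2|0|2|1|1
step 5: 0|1|0|1|1
0|3|1|3|2
3|2|3|3|3
2|0|2|1|1
step 6: 0|1|0|2|2
0|3|3|2|0
3|3|0|2|1
2|0|3|2|2
step 7: 0|1|0|2|2
0|3|3|3|0
3|3|0|2|1
2|0|3|2|2
step 8: 0|2|1|3|2
2|1|1|1|1
0|1|2|3|1
3|1|3|2|2
step 9: 0|2|1|3|2
2|1|1|2|1
0|1|2|3|1
3|1|3|2|2
step 10: 0|2|1|3|2
2|1|1|3|1
0|1|2|3|1
3|1|3|2|2
step 11: 0|2|2|0|3
2|1|2|2|2
0|1|3|0|2
3|1|3|3|2

3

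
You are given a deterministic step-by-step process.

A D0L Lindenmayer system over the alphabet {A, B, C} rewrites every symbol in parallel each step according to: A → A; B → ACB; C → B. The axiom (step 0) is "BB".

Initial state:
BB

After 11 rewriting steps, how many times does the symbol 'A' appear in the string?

0) BB
1) ACBACB
2) ABACBABACB
3) AACBABACBAACBABACB
4) AABACBAACBABACBAABACBAACBABACB
5) AAACBABACBAABACBAACBABACBAAACBABACBAABACBAACBABACB
6) AAABACBAACBABACBAAACBABACBAABACBAACBABACBAAABACBAACBABACBAAACBABACBAABACBAACBABACB
7) AAAACBABACBAABACBAACBABACBAAABACBAACBABACBAAACBABACBAABACB…CBAABACBAACBABACBAAABACBAACBABACBAAACBABACBAABACBAACBABACB  (len 134)
8) AAAABACBAACBABACBAAACBABACBAABACBAACBABACBAAAACBABACBAABAC…CBAABACBAACBABACBAAABACBAACBABACBAAACBABACBAABACBAACBABACB  (len 218)
9) AAAAACBABACBAABACBAACBABACBAAABACBAACBABACBAAACBABACBAABAC…CBAABACBAACBABACBAAABACBAACBABACBAAACBABACBAABACBAACBABACB  (len 354)
10) AAAAABACBAACBABACBAAACBABACBAABACBAACBABACBAAAACBABACBAABA…CBAABACBAACBABACBAAABACBAACBABACBAAACBABACBAABACBAACBABACB  (len 574)
11) AAAAAACBABACBAABACBAACBABACBAAABACBAACBABACBAAACBABACBAABA…CBAABACBAACBABACBAAABACBAACBABACBAAACBABACBAABACBAACBABACB  (len 930)

464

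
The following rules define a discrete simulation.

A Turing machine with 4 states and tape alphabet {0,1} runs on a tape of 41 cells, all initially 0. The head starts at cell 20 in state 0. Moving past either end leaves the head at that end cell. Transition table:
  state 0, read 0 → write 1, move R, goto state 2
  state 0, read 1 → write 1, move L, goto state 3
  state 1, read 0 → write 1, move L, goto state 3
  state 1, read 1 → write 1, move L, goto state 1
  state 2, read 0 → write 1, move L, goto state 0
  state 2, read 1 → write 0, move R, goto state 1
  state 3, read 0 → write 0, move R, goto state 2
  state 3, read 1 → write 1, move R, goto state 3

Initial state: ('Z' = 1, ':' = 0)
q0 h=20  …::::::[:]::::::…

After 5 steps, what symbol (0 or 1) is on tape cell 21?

0) q0 h=20  …::::::[:]::::::…
1) q2 h=21  …:::::Z[:]::::::…
2) q0 h=20  …::::::[Z]Z:::::…
3) q3 h=19  …::::::[:]ZZ::::…
4) q2 h=20  …::::::[Z]Z:::::…
5) q1 h=21  …::::::[Z]::::::…

1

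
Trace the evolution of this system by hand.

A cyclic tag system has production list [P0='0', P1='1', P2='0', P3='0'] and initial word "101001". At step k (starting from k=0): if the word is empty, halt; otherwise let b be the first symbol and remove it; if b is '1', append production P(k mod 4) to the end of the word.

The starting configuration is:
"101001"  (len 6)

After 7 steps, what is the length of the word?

step 0: "101001"  (len 6)
step 1: "010010"  (len 6)
step 2: "10010"  (len 5)
step 3: "00100"  (len 5)
step 4: "0100"  (len 4)
step 5: "100"  (len 3)
step 6: "001"  (len 3)
step 7: "01"  (len 2)

2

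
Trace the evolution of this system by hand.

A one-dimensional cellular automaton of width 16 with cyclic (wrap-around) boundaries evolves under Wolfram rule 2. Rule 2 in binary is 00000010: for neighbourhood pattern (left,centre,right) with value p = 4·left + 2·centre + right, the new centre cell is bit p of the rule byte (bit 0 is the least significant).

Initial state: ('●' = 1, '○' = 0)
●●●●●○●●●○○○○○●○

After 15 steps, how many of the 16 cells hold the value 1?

gen 0: ●●●●●○●●●○○○○○●○
gen 1: ○○○○○○○○○○○○○●○○
gen 2: ○○○○○○○○○○○○●○○○
gen 3: ○○○○○○○○○○○●○○○○
gen 4: ○○○○○○○○○○●○○○○○
gen 5: ○○○○○○○○○●○○○○○○
gen 6: ○○○○○○○○●○○○○○○○
gen 7: ○○○○○○○●○○○○○○○○
gen 8: ○○○○○○●○○○○○○○○○
gen 9: ○○○○○●○○○○○○○○○○
gen 10: ○○○○●○○○○○○○○○○○
gen 11: ○○○●○○○○○○○○○○○○
gen 12: ○○●○○○○○○○○○○○○○
gen 13: ○●○○○○○○○○○○○○○○
gen 14: ●○○○○○○○○○○○○○○○
gen 15: ○○○○○○○○○○○○○○○●

1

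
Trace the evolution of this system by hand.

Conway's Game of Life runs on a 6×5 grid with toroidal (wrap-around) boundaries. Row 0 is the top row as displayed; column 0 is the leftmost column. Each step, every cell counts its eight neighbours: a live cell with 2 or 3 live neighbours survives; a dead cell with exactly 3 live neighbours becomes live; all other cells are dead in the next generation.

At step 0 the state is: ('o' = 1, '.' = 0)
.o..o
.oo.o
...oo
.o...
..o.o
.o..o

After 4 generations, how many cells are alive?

step 0: .o..o
.oo.o
...oo
.o...
..o.o
.o..o
step 1: .o..o
.oo.o
.o.oo
o.o.o
.ooo.
.oo.o
step 2: ....o
.o..o
.....
.....
.....
....o
step 3: ...oo
o....
.....
.....
.....
.....
step 4: ....o
....o
.....
.....
.....
.....

2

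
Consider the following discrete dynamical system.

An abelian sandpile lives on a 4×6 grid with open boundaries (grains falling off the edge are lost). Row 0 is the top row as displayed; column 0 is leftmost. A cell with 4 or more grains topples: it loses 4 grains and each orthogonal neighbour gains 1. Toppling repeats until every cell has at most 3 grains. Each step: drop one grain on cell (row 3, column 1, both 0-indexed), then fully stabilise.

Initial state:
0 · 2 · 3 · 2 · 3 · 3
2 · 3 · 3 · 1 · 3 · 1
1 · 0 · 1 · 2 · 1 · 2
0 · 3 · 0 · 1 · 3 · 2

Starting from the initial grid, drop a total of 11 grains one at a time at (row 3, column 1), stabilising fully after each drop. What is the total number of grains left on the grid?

t=0: 0 · 2 · 3 · 2 · 3 · 3
2 · 3 · 3 · 1 · 3 · 1
1 · 0 · 1 · 2 · 1 · 2
0 · 3 · 0 · 1 · 3 · 2
t=1: 0 · 2 · 3 · 2 · 3 · 3
2 · 3 · 3 · 1 · 3 · 1
1 · 1 · 1 · 2 · 1 · 2
1 · 0 · 1 · 1 · 3 · 2
t=2: 0 · 2 · 3 · 2 · 3 · 3
2 · 3 · 3 · 1 · 3 · 1
1 · 1 · 1 · 2 · 1 · 2
1 · 1 · 1 · 1 · 3 · 2
t=3: 0 · 2 · 3 · 2 · 3 · 3
2 · 3 · 3 · 1 · 3 · 1
1 · 1 · 1 · 2 · 1 · 2
1 · 2 · 1 · 1 · 3 · 2
t=4: 0 · 2 · 3 · 2 · 3 · 3
2 · 3 · 3 · 1 · 3 · 1
1 · 1 · 1 · 2 · 1 · 2
1 · 3 · 1 · 1 · 3 · 2
t=5: 0 · 2 · 3 · 2 · 3 · 3
2 · 3 · 3 · 1 · 3 · 1
1 · 2 · 1 · 2 · 1 · 2
2 · 0 · 2 · 1 · 3 · 2
t=6: 0 · 2 · 3 · 2 · 3 · 3
2 · 3 · 3 · 1 · 3 · 1
1 · 2 · 1 · 2 · 1 · 2
2 · 1 · 2 · 1 · 3 · 2
t=7: 0 · 2 · 3 · 2 · 3 · 3
2 · 3 · 3 · 1 · 3 · 1
1 · 2 · 1 · 2 · 1 · 2
2 · 2 · 2 · 1 · 3 · 2
t=8: 0 · 2 · 3 · 2 · 3 · 3
2 · 3 · 3 · 1 · 3 · 1
1 · 2 · 1 · 2 · 1 · 2
2 · 3 · 2 · 1 · 3 · 2
t=9: 0 · 2 · 3 · 2 · 3 · 3
2 · 3 · 3 · 1 · 3 · 1
1 · 3 · 1 · 2 · 1 · 2
3 · 0 · 3 · 1 · 3 · 2
t=10: 0 · 2 · 3 · 2 · 3 · 3
2 · 3 · 3 · 1 · 3 · 1
1 · 3 · 1 · 2 · 1 · 2
3 · 1 · 3 · 1 · 3 · 2
t=11: 0 · 2 · 3 · 2 · 3 · 3
2 · 3 · 3 · 1 · 3 · 1
1 · 3 · 1 · 2 · 1 · 2
3 · 2 · 3 · 1 · 3 · 2

50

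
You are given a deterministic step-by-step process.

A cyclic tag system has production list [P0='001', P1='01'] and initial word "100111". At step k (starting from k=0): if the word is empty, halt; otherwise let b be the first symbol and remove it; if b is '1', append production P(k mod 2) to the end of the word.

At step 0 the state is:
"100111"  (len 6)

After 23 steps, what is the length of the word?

8

t=0: "100111"  (len 6)
t=1: "00111001"  (len 8)
t=2: "0111001"  (len 7)
t=3: "111001"  (len 6)
t=4: "1100101"  (len 7)
t=5: "100101001"  (len 9)
t=6: "0010100101"  (len 10)
t=7: "010100101"  (len 9)
t=8: "10100101"  (len 8)
t=9: "0100101001"  (len 10)
t=10: "100101001"  (len 9)
t=11: "00101001001"  (len 11)
t=12: "0101001001"  (len 10)
t=13: "101001001"  (len 9)
t=14: "0100100101"  (len 10)
t=15: "100100101"  (len 9)
t=16: "0010010101"  (len 10)
t=17: "010010101"  (len 9)
t=18: "10010101"  (len 8)
t=19: "0010101001"  (len 10)
t=20: "010101001"  (len 9)
t=21: "10101001"  (len 8)
t=22: "010100101"  (len 9)
t=23: "10100101"  (len 8)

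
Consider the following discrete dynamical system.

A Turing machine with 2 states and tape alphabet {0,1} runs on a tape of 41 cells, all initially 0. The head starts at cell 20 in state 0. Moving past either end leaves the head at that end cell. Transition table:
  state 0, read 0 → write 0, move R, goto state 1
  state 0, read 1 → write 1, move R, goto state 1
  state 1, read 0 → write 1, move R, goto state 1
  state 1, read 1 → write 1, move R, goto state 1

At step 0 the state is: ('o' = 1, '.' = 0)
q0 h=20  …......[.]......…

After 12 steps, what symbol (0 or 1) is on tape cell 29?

[0] q0 h=20  …......[.]......…
[1] q1 h=21  …......[.]......…
[2] q1 h=22  ….....o[.]......…
[3] q1 h=23  …....oo[.]......…
[4] q1 h=24  …...ooo[.]......…
[5] q1 h=25  …..oooo[.]......…
[6] q1 h=26  ….ooooo[.]......…
[7] q1 h=27  …oooooo[.]......…
[8] q1 h=28  …oooooo[.]......…
[9] q1 h=29  …oooooo[.]......…
[10] q1 h=30  …oooooo[.]......…
[11] q1 h=31  …oooooo[.]......…
[12] q1 h=32  …oooooo[.]......…

1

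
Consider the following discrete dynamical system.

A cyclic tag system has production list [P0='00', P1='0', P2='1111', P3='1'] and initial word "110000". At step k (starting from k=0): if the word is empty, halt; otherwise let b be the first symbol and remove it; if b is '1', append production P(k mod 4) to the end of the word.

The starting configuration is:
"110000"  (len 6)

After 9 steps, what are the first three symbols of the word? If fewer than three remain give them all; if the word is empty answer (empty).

k=0  "110000"  (len 6)
k=1  "1000000"  (len 7)
k=2  "0000000"  (len 7)
k=3  "000000"  (len 6)
k=4  "00000"  (len 5)
k=5  "0000"  (len 4)
k=6  "000"  (len 3)
k=7  "00"  (len 2)
k=8  "0"  (len 1)
k=9  (halted — word empty)

(empty)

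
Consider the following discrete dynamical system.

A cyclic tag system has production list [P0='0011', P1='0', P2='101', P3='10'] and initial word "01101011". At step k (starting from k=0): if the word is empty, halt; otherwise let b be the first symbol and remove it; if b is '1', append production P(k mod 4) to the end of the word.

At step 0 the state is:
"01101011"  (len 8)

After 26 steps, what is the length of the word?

19

gen 0: "01101011"  (len 8)
gen 1: "1101011"  (len 7)
gen 2: "1010110"  (len 7)
gen 3: "010110101"  (len 9)
gen 4: "10110101"  (len 8)
gen 5: "01101010011"  (len 11)
gen 6: "1101010011"  (len 10)
gen 7: "101010011101"  (len 12)
gen 8: "0101001110110"  (len 13)
gen 9: "101001110110"  (len 12)
gen 10: "010011101100"  (len 12)
gen 11: "10011101100"  (len 11)
gen 12: "001110110010"  (len 12)
gen 13: "01110110010"  (len 11)
gen 14: "1110110010"  (len 10)
gen 15: "110110010101"  (len 12)
gen 16: "1011001010110"  (len 13)
gen 17: "0110010101100011"  (len 16)
gen 18: "110010101100011"  (len 15)
gen 19: "10010101100011101"  (len 17)
gen 20: "001010110001110110"  (len 18)
gen 21: "01010110001110110"  (len 17)
gen 22: "1010110001110110"  (len 16)
gen 23: "010110001110110101"  (len 18)
gen 24: "10110001110110101"  (len 17)
gen 25: "01100011101101010011"  (len 20)
gen 26: "1100011101101010011"  (len 19)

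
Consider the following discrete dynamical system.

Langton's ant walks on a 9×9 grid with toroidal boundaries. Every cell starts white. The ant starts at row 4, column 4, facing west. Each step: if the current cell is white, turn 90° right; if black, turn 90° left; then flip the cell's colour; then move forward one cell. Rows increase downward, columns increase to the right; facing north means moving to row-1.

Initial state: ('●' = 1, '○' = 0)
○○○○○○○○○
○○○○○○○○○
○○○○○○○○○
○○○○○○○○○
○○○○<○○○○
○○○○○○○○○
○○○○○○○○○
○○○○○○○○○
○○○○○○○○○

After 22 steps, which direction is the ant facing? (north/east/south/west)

west

0) ○○○○○○○○○
○○○○○○○○○
○○○○○○○○○
○○○○○○○○○
○○○○<○○○○
○○○○○○○○○
○○○○○○○○○
○○○○○○○○○
○○○○○○○○○
1) ○○○○○○○○○
○○○○○○○○○
○○○○○○○○○
○○○○^○○○○
○○○○●○○○○
○○○○○○○○○
○○○○○○○○○
○○○○○○○○○
○○○○○○○○○
2) ○○○○○○○○○
○○○○○○○○○
○○○○○○○○○
○○○○●>○○○
○○○○●○○○○
○○○○○○○○○
○○○○○○○○○
○○○○○○○○○
○○○○○○○○○
3) ○○○○○○○○○
○○○○○○○○○
○○○○○○○○○
○○○○●●○○○
○○○○●v○○○
○○○○○○○○○
○○○○○○○○○
○○○○○○○○○
○○○○○○○○○
4) ○○○○○○○○○
○○○○○○○○○
○○○○○○○○○
○○○○●●○○○
○○○○<●○○○
○○○○○○○○○
○○○○○○○○○
○○○○○○○○○
○○○○○○○○○
5) ○○○○○○○○○
○○○○○○○○○
○○○○○○○○○
○○○○●●○○○
○○○○○●○○○
○○○○v○○○○
○○○○○○○○○
○○○○○○○○○
○○○○○○○○○
6) ○○○○○○○○○
○○○○○○○○○
○○○○○○○○○
○○○○●●○○○
○○○○○●○○○
○○○<●○○○○
○○○○○○○○○
○○○○○○○○○
○○○○○○○○○
7) ○○○○○○○○○
○○○○○○○○○
○○○○○○○○○
○○○○●●○○○
○○○^○●○○○
○○○●●○○○○
○○○○○○○○○
○○○○○○○○○
○○○○○○○○○
8) ○○○○○○○○○
○○○○○○○○○
○○○○○○○○○
○○○○●●○○○
○○○●>●○○○
○○○●●○○○○
○○○○○○○○○
○○○○○○○○○
○○○○○○○○○
9) ○○○○○○○○○
○○○○○○○○○
○○○○○○○○○
○○○○●●○○○
○○○●●●○○○
○○○●v○○○○
○○○○○○○○○
○○○○○○○○○
○○○○○○○○○
10) ○○○○○○○○○
○○○○○○○○○
○○○○○○○○○
○○○○●●○○○
○○○●●●○○○
○○○●○>○○○
○○○○○○○○○
○○○○○○○○○
○○○○○○○○○
11) ○○○○○○○○○
○○○○○○○○○
○○○○○○○○○
○○○○●●○○○
○○○●●●○○○
○○○●○●○○○
○○○○○v○○○
○○○○○○○○○
○○○○○○○○○
12) ○○○○○○○○○
○○○○○○○○○
○○○○○○○○○
○○○○●●○○○
○○○●●●○○○
○○○●○●○○○
○○○○<●○○○
○○○○○○○○○
○○○○○○○○○
13) ○○○○○○○○○
○○○○○○○○○
○○○○○○○○○
○○○○●●○○○
○○○●●●○○○
○○○●^●○○○
○○○○●●○○○
○○○○○○○○○
○○○○○○○○○
14) ○○○○○○○○○
○○○○○○○○○
○○○○○○○○○
○○○○●●○○○
○○○●●●○○○
○○○●●>○○○
○○○○●●○○○
○○○○○○○○○
○○○○○○○○○
15) ○○○○○○○○○
○○○○○○○○○
○○○○○○○○○
○○○○●●○○○
○○○●●^○○○
○○○●●○○○○
○○○○●●○○○
○○○○○○○○○
○○○○○○○○○
16) ○○○○○○○○○
○○○○○○○○○
○○○○○○○○○
○○○○●●○○○
○○○●<○○○○
○○○●●○○○○
○○○○●●○○○
○○○○○○○○○
○○○○○○○○○
17) ○○○○○○○○○
○○○○○○○○○
○○○○○○○○○
○○○○●●○○○
○○○●○○○○○
○○○●v○○○○
○○○○●●○○○
○○○○○○○○○
○○○○○○○○○
18) ○○○○○○○○○
○○○○○○○○○
○○○○○○○○○
○○○○●●○○○
○○○●○○○○○
○○○●○>○○○
○○○○●●○○○
○○○○○○○○○
○○○○○○○○○
19) ○○○○○○○○○
○○○○○○○○○
○○○○○○○○○
○○○○●●○○○
○○○●○○○○○
○○○●○●○○○
○○○○●v○○○
○○○○○○○○○
○○○○○○○○○
20) ○○○○○○○○○
○○○○○○○○○
○○○○○○○○○
○○○○●●○○○
○○○●○○○○○
○○○●○●○○○
○○○○●○>○○
○○○○○○○○○
○○○○○○○○○
21) ○○○○○○○○○
○○○○○○○○○
○○○○○○○○○
○○○○●●○○○
○○○●○○○○○
○○○●○●○○○
○○○○●○●○○
○○○○○○v○○
○○○○○○○○○
22) ○○○○○○○○○
○○○○○○○○○
○○○○○○○○○
○○○○●●○○○
○○○●○○○○○
○○○●○●○○○
○○○○●○●○○
○○○○○<●○○
○○○○○○○○○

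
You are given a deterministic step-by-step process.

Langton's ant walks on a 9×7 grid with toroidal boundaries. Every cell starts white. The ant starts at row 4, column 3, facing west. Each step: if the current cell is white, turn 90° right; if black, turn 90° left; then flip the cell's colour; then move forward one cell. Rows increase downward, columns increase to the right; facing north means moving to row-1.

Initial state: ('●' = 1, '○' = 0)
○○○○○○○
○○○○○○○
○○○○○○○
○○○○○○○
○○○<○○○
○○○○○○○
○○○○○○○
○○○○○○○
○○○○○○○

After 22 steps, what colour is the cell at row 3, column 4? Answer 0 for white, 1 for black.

step 0: ○○○○○○○
○○○○○○○
○○○○○○○
○○○○○○○
○○○<○○○
○○○○○○○
○○○○○○○
○○○○○○○
○○○○○○○
step 1: ○○○○○○○
○○○○○○○
○○○○○○○
○○○^○○○
○○○●○○○
○○○○○○○
○○○○○○○
○○○○○○○
○○○○○○○
step 2: ○○○○○○○
○○○○○○○
○○○○○○○
○○○●>○○
○○○●○○○
○○○○○○○
○○○○○○○
○○○○○○○
○○○○○○○
step 3: ○○○○○○○
○○○○○○○
○○○○○○○
○○○●●○○
○○○●v○○
○○○○○○○
○○○○○○○
○○○○○○○
○○○○○○○
step 4: ○○○○○○○
○○○○○○○
○○○○○○○
○○○●●○○
○○○<●○○
○○○○○○○
○○○○○○○
○○○○○○○
○○○○○○○
step 5: ○○○○○○○
○○○○○○○
○○○○○○○
○○○●●○○
○○○○●○○
○○○v○○○
○○○○○○○
○○○○○○○
○○○○○○○
step 6: ○○○○○○○
○○○○○○○
○○○○○○○
○○○●●○○
○○○○●○○
○○<●○○○
○○○○○○○
○○○○○○○
○○○○○○○
step 7: ○○○○○○○
○○○○○○○
○○○○○○○
○○○●●○○
○○^○●○○
○○●●○○○
○○○○○○○
○○○○○○○
○○○○○○○
step 8: ○○○○○○○
○○○○○○○
○○○○○○○
○○○●●○○
○○●>●○○
○○●●○○○
○○○○○○○
○○○○○○○
○○○○○○○
step 9: ○○○○○○○
○○○○○○○
○○○○○○○
○○○●●○○
○○●●●○○
○○●v○○○
○○○○○○○
○○○○○○○
○○○○○○○
step 10: ○○○○○○○
○○○○○○○
○○○○○○○
○○○●●○○
○○●●●○○
○○●○>○○
○○○○○○○
○○○○○○○
○○○○○○○
step 11: ○○○○○○○
○○○○○○○
○○○○○○○
○○○●●○○
○○●●●○○
○○●○●○○
○○○○v○○
○○○○○○○
○○○○○○○
step 12: ○○○○○○○
○○○○○○○
○○○○○○○
○○○●●○○
○○●●●○○
○○●○●○○
○○○<●○○
○○○○○○○
○○○○○○○
step 13: ○○○○○○○
○○○○○○○
○○○○○○○
○○○●●○○
○○●●●○○
○○●^●○○
○○○●●○○
○○○○○○○
○○○○○○○
step 14: ○○○○○○○
○○○○○○○
○○○○○○○
○○○●●○○
○○●●●○○
○○●●>○○
○○○●●○○
○○○○○○○
○○○○○○○
step 15: ○○○○○○○
○○○○○○○
○○○○○○○
○○○●●○○
○○●●^○○
○○●●○○○
○○○●●○○
○○○○○○○
○○○○○○○
step 16: ○○○○○○○
○○○○○○○
○○○○○○○
○○○●●○○
○○●<○○○
○○●●○○○
○○○●●○○
○○○○○○○
○○○○○○○
step 17: ○○○○○○○
○○○○○○○
○○○○○○○
○○○●●○○
○○●○○○○
○○●v○○○
○○○●●○○
○○○○○○○
○○○○○○○
step 18: ○○○○○○○
○○○○○○○
○○○○○○○
○○○●●○○
○○●○○○○
○○●○>○○
○○○●●○○
○○○○○○○
○○○○○○○
step 19: ○○○○○○○
○○○○○○○
○○○○○○○
○○○●●○○
○○●○○○○
○○●○●○○
○○○●v○○
○○○○○○○
○○○○○○○
step 20: ○○○○○○○
○○○○○○○
○○○○○○○
○○○●●○○
○○●○○○○
○○●○●○○
○○○●○>○
○○○○○○○
○○○○○○○
step 21: ○○○○○○○
○○○○○○○
○○○○○○○
○○○●●○○
○○●○○○○
○○●○●○○
○○○●○●○
○○○○○v○
○○○○○○○
step 22: ○○○○○○○
○○○○○○○
○○○○○○○
○○○●●○○
○○●○○○○
○○●○●○○
○○○●○●○
○○○○<●○
○○○○○○○

1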